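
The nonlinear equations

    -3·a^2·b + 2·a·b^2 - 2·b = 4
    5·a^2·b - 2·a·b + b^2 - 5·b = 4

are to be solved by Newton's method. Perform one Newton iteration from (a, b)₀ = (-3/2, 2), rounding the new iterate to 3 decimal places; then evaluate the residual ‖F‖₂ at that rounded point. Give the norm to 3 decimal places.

At (-3/2, 2): F = (-33.500, 18.500).
Jacobian J = [[-6·a·b + 2·b^2, -3·a^2 + 4·a·b - 2], [10·a·b - 2·b, 5·a^2 - 2·a + 2·b - 5]].
At the point, J = [[26.000, -20.750], [-34.000, 13.250]] (det J = -361.000).
Solving J·Δ = −F gives Δ = (-0.166, -1.823).
Then the next iterate is (a, b)₁ = (-1.666, 0.177).
Re-evaluating at (-1.666, 0.177): F = (-5.93221, -1.80754), so ‖F‖₂ = 6.201.

6.201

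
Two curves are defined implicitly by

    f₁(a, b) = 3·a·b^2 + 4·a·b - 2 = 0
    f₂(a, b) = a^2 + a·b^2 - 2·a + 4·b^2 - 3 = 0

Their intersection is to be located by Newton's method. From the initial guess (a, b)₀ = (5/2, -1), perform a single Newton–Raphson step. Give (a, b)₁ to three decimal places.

(0.008, -1.402)

At (5/2, -1): F = (-4.500, 4.750).
Jacobian J = [[3·b^2 + 4·b, 6·a·b + 4·a], [2·a + b^2 - 2, 2·a·b + 8·b]].
At the point, J = [[-1.000, -5.000], [4.000, -13.000]] (det J = 33.000).
Solving J·Δ = −F gives Δ = (-2.492, -0.402).
Then the next iterate is (a, b)₁ = (0.008, -1.402).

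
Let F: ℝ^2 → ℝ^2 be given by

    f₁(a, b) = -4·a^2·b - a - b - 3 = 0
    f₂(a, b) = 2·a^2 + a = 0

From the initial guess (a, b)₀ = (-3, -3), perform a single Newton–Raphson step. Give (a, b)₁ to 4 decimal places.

(-1.6364, -2.6904)

At (-3, -3): F = (111.0000, 15.0000).
Jacobian J = [[-8·a·b - 1, -4·a^2 - 1], [4·a + 1, 0]].
At the point, J = [[-73.0000, -37.0000], [-11.0000, 0.0000]] (det J = -407.0000).
Solving J·Δ = −F gives Δ = (1.3636, 0.3096).
Then the next iterate is (a, b)₁ = (-1.6364, -2.6904).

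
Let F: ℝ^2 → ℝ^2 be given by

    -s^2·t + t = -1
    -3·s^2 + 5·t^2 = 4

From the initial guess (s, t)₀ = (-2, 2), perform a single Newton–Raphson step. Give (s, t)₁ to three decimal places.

(-1.551, 1.531)

At (-2, 2): F = (-5.000, 4.000).
Jacobian J = [[-2·s·t, -s^2 + 1], [-6·s, 10·t]].
At the point, J = [[8.000, -3.000], [12.000, 20.000]] (det J = 196.000).
Solving J·Δ = −F gives Δ = (0.449, -0.469).
Then the next iterate is (s, t)₁ = (-1.551, 1.531).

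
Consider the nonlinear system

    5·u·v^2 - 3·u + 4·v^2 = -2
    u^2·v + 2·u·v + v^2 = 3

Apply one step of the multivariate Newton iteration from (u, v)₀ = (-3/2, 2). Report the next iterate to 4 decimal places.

(-0.3486, 2.8624)

At (-3/2, 2): F = (-7.5000, -0.5000).
Jacobian J = [[5·v^2 - 3, 10·u·v + 8·v], [2·u·v + 2·v, u^2 + 2·u + 2·v]].
At the point, J = [[17.0000, -14.0000], [-2.0000, 3.2500]] (det J = 27.2500).
Solving J·Δ = −F gives Δ = (1.1514, 0.8624).
Then the next iterate is (u, v)₁ = (-0.3486, 2.8624).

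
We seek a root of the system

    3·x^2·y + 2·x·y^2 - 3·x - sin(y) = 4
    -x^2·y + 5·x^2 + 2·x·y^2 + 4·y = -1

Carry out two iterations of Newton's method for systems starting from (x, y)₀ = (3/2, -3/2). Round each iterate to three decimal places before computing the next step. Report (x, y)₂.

At (3/2, -3/2): F = (-10.87751, 16.375).
Jacobian J = [[6·x·y + 2·y^2 - 3, 3·x^2 + 4·x·y - cos(y)], [-2·x·y + 10·x + 2·y^2, -x^2 + 4·x·y + 4]].
At the point, J = [[-12.000, -2.32074], [24.000, -7.250]] (det J = 142.69769).
Solving J·Δ = −F gives Δ = (-0.819, -0.452).
Then the next iterate is (x, y)₁ = (0.681, -1.952).
Round to (0.681, -1.952) and repeat: F = (-2.64093, 1.60570), J = [[-3.35526, -3.55393], [17.08923, -1.78101]].
Δ = (-0.156, -0.596), so (x, y)₂ = (0.525, -2.548).

(0.525, -2.548)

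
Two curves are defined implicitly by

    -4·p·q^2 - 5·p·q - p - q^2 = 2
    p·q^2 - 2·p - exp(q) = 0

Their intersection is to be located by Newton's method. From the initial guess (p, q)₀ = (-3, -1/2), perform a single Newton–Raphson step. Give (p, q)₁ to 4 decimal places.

(0.3610, 0.0174)

At (-3, -1/2): F = (-3.7500, 4.643469).
Jacobian J = [[-4·q^2 - 5·q - 1, -8·p·q - 5·p - 2·q], [q^2 - 2, 2·p·q - exp(q)]].
At the point, J = [[0.5000, 4.0000], [-1.7500, 2.393469]] (det J = 8.196735).
Solving J·Δ = −F gives Δ = (3.3610, 0.5174).
Then the next iterate is (p, q)₁ = (0.3610, 0.0174).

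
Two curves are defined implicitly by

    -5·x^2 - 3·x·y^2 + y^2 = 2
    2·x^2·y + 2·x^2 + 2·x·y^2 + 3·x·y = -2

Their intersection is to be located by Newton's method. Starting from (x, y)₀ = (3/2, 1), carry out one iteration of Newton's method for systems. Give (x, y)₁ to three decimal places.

(0.694, 0.680)

At (3/2, 1): F = (-16.750, 18.500).
Jacobian J = [[-10·x - 3·y^2, -6·x·y + 2·y], [4·x·y + 4·x + 2·y^2 + 3·y, 2·x^2 + 4·x·y + 3·x]].
At the point, J = [[-18.000, -7.000], [17.000, 15.000]] (det J = -151.000).
Solving J·Δ = −F gives Δ = (-0.806, -0.320).
Then the next iterate is (x, y)₁ = (0.694, 0.680).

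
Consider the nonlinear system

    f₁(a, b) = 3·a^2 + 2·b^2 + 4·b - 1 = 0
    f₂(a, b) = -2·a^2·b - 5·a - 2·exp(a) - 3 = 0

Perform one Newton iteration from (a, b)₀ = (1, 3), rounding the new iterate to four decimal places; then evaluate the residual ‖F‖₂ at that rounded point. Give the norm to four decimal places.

10.4990

At (1, 3): F = (32.0000, -19.436564).
Jacobian J = [[6·a, 4·b + 4], [-4·a·b - 2·exp(a) - 5, -2·a^2]].
At the point, J = [[6.0000, 16.0000], [-22.436564, -2.0000]] (det J = 346.985019).
Solving J·Δ = −F gives Δ = (-0.7118, -1.7331).
Then the next iterate is (a, b)₁ = (0.2882, 1.2669).
Re-evaluating at (0.2882, 1.2669): F = (7.526849, -7.319504), so ‖F‖₂ = 10.4990.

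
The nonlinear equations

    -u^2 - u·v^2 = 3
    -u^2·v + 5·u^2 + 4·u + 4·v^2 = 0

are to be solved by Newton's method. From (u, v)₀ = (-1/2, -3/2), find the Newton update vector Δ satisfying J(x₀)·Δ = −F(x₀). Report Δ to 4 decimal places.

(-3.3703, 1.3919)

At (-1/2, -3/2): F = (-2.1250, 8.6250).
Jacobian J = [[-2·u - v^2, -2·u·v], [-2·u·v + 10·u + 4, -u^2 + 8·v]].
At the point, J = [[-1.2500, -1.5000], [-2.5000, -12.2500]] (det J = 11.5625).
Solving J·Δ = −F gives Δ = (-3.3703, 1.3919).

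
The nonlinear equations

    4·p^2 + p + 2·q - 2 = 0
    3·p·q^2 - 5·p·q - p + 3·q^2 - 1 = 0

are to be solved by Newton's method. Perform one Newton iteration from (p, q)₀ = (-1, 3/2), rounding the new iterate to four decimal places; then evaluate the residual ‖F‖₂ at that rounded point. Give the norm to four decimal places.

0.1268

At (-1, 3/2): F = (4.0000, 7.5000).
Jacobian J = [[8·p + 1, 2], [3·q^2 - 5·q - 1, 6·p·q - 5·p + 6·q]].
At the point, J = [[-7.0000, 2.0000], [-1.7500, 5.0000]] (det J = -31.5000).
Solving J·Δ = −F gives Δ = (0.1587, -1.4444).
Then the next iterate is (p, q)₁ = (-0.8413, 0.0556).
Re-evaluating at (-0.8413, 0.0556): F = (0.101043, 0.076653), so ‖F‖₂ = 0.1268.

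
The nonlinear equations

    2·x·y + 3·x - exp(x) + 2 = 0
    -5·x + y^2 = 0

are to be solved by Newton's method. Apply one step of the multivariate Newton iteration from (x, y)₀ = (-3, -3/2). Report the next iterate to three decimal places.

(0.271, -1.202)

At (-3, -3/2): F = (1.95021, 17.250).
Jacobian J = [[2·y - exp(x) + 3, 2·x], [-5, 2·y]].
At the point, J = [[-0.04979, -6.000], [-5.000, -3.000]] (det J = -29.85064).
Solving J·Δ = −F gives Δ = (3.271, 0.298).
Then the next iterate is (x, y)₁ = (0.271, -1.202).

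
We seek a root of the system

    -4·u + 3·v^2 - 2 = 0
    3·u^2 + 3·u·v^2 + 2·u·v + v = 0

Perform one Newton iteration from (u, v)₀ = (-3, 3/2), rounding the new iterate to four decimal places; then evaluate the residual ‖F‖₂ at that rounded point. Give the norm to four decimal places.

1.4662

At (-3, 3/2): F = (16.7500, -0.7500).
Jacobian J = [[-4, 6·v], [6·u + 3·v^2 + 2·v, 6·u·v + 2·u + 1]].
At the point, J = [[-4.0000, 9.0000], [-8.2500, -32.0000]] (det J = 202.2500).
Solving J·Δ = −F gives Δ = (2.6168, -0.6981).
Then the next iterate is (u, v)₁ = (-0.3832, 0.8019).
Re-evaluating at (-0.3832, 0.8019): F = (1.461931, -0.111392), so ‖F‖₂ = 1.4662.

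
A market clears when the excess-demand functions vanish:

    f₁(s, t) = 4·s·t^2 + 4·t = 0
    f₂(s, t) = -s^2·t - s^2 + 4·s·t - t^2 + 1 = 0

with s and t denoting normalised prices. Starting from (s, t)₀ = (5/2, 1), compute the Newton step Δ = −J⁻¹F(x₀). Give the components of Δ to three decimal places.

At (5/2, 1): F = (14.000, -2.500).
Jacobian J = [[4·t^2, 8·s·t + 4], [-2·s·t - 2·s + 4·t, -s^2 + 4·s - 2·t]].
At the point, J = [[4.000, 24.000], [-6.000, 1.750]] (det J = 151.000).
Solving J·Δ = −F gives Δ = (-0.560, -0.490).

(-0.560, -0.490)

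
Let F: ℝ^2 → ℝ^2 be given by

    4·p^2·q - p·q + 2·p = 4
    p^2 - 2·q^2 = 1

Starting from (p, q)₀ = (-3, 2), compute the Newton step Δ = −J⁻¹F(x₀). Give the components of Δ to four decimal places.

(0.8803, -0.6602)

At (-3, 2): F = (68.0000, 0.0000).
Jacobian J = [[8·p·q - q + 2, 4·p^2 - p], [2·p, -4·q]].
At the point, J = [[-48.0000, 39.0000], [-6.0000, -8.0000]] (det J = 618.0000).
Solving J·Δ = −F gives Δ = (0.8803, -0.6602).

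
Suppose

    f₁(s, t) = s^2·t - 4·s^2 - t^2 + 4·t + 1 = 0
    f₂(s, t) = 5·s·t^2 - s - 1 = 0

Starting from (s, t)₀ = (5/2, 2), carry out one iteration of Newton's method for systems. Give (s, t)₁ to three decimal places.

At (5/2, 2): F = (-7.500, 46.500).
Jacobian J = [[2·s·t - 8·s, s^2 - 2·t + 4], [5·t^2 - 1, 10·s·t]].
At the point, J = [[-10.000, 6.250], [19.000, 50.000]] (det J = -618.750).
Solving J·Δ = −F gives Δ = (-1.076, -0.521).
Then the next iterate is (s, t)₁ = (1.424, 1.479).

(1.424, 1.479)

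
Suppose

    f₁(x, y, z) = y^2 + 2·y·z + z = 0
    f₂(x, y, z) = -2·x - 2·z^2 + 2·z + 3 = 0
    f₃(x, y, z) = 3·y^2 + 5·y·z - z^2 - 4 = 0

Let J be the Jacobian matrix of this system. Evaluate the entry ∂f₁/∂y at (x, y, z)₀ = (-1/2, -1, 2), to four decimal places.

∂f₁/∂y = 2·y + 2·z.
At (-1/2, -1, 2) this is 2.0000.

2.0000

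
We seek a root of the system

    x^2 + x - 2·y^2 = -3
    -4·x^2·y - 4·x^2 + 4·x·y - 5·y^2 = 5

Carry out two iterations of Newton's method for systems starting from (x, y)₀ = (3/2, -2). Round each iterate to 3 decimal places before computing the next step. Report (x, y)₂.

At (3/2, -2): F = (-1.250, -28.000).
Jacobian J = [[2·x + 1, -4·y], [-8·x·y - 8·x + 4·y, -4·x^2 + 4·x - 10·y]].
At the point, J = [[4.000, 8.000], [4.000, 17.000]] (det J = 36.000).
Solving J·Δ = −F gives Δ = (-5.632, 2.972).
Then the next iterate is (x, y)₁ = (-4.132, 0.972).
Round to (-4.132, 0.972) and repeat: F = (14.05186, -160.46430), J = [[-7.264, -3.888], [69.07443, -94.54170]].
Δ = (2.044, -0.204), so (x, y)₂ = (-2.088, 0.768).

(-2.088, 0.768)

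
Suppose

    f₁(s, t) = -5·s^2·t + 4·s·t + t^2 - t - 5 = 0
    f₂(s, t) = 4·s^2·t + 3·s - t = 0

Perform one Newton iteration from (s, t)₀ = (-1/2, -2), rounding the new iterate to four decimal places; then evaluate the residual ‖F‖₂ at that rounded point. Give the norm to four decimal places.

1.3270

At (-1/2, -2): F = (7.5000, -1.5000).
Jacobian J = [[-10·s·t + 4·t, -5·s^2 + 4·s + 2·t - 1], [8·s·t + 3, 4·s^2 - 1]].
At the point, J = [[-18.0000, -8.2500], [11.0000, 0.0000]] (det J = 90.7500).
Solving J·Δ = −F gives Δ = (0.1364, 0.6116).
Then the next iterate is (s, t)₁ = (-0.3636, -1.3884).
Re-evaluating at (-0.3636, -1.3884): F = (1.253110, -0.436613), so ‖F‖₂ = 1.3270.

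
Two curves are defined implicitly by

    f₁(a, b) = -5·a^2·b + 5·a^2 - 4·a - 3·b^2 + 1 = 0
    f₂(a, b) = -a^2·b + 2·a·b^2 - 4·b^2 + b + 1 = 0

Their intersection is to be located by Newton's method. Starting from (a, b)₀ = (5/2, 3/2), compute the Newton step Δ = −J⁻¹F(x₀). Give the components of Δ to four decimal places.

At (5/2, 3/2): F = (-31.3750, -4.6250).
Jacobian J = [[-10·a·b + 10·a - 4, -5·a^2 - 6·b], [-2·a·b + 2·b^2, -a^2 + 4·a·b - 8·b + 1]].
At the point, J = [[-16.5000, -40.2500], [-3.0000, -2.2500]] (det J = -83.6250).
Solving J·Δ = −F gives Δ = (-1.3819, -0.2130).

(-1.3819, -0.2130)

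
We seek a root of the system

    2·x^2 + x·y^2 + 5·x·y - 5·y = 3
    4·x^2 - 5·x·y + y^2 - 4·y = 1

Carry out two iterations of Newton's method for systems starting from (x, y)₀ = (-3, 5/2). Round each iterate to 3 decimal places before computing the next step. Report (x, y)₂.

At (-3, 5/2): F = (-53.750, 68.750).
Jacobian J = [[4·x + y^2 + 5·y, 2·x·y + 5·x - 5], [8·x - 5·y, -5·x + 2·y - 4]].
At the point, J = [[6.750, -35.000], [-36.500, 16.000]] (det J = -1169.500).
Solving J·Δ = −F gives Δ = (1.322, -1.281).
Then the next iterate is (x, y)₁ = (-1.678, 1.219).
Round to (-1.678, 1.219) and repeat: F = (-16.18448, 17.10011), J = [[0.86896, -17.48096], [-19.519, 6.828]].
Δ = (0.562, -0.898), so (x, y)₂ = (-1.116, 0.321).

(-1.116, 0.321)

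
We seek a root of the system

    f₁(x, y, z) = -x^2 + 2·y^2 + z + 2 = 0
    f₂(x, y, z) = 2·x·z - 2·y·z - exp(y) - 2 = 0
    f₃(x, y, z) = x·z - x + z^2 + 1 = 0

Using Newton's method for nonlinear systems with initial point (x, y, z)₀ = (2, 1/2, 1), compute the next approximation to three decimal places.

(1.250, -0.500, 0.500)

At (2, 1/2, 1): F = (-0.500, -0.64872, 2.000).
Jacobian J = [[-2·x, 4·y, 1], [2·z, -2·z - exp(y), 2·x - 2·y], [z - 1, 0, x + 2·z]].
At the point, J = [[-4.000, 2.000, 1.000], [2.000, -3.64872, 3.000], [0.000, 0.000, 4.000]] (det J = 42.37954).
Solving J·Δ = −F gives Δ = (-0.750, -1.000, -0.500).
Then the next iterate is (x, y, z)₁ = (1.250, -0.500, 0.500).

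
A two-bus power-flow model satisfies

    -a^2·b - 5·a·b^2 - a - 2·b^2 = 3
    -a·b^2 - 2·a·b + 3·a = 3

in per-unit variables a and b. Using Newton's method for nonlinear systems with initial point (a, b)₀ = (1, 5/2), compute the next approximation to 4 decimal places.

(-0.4690, 2.6241)

At (1, 5/2): F = (-50.2500, -11.2500).
Jacobian J = [[-2·a·b - 5·b^2 - 1, -a^2 - 10·a·b - 4·b], [-b^2 - 2·b + 3, -2·a·b - 2·a]].
At the point, J = [[-37.2500, -36.0000], [-8.2500, -7.0000]] (det J = -36.2500).
Solving J·Δ = −F gives Δ = (-1.4690, 0.1241).
Then the next iterate is (a, b)₁ = (-0.4690, 2.6241).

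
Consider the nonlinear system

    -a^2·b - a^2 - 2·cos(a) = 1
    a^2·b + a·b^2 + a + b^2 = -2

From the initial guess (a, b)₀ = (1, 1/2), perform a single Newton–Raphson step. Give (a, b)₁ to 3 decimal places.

At (1, 1/2): F = (-3.58060, 4.000).
Jacobian J = [[-2·a·b - 2·a + 2·sin(a), -a^2], [2·a·b + b^2 + 1, a^2 + 2·a·b + 2·b]].
At the point, J = [[-1.31706, -1.000], [2.250, 3.000]] (det J = -1.70117).
Solving J·Δ = −F gives Δ = (-3.963, 1.639).
Then the next iterate is (a, b)₁ = (-2.963, 2.139).

(-2.963, 2.139)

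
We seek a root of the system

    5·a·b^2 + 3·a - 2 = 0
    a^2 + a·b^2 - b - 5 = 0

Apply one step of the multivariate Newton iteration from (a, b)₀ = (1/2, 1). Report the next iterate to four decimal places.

(3.1250, -3.6000)

At (1/2, 1): F = (2.0000, -5.2500).
Jacobian J = [[5·b^2 + 3, 10·a·b], [2·a + b^2, 2·a·b - 1]].
At the point, J = [[8.0000, 5.0000], [2.0000, 0.0000]] (det J = -10.0000).
Solving J·Δ = −F gives Δ = (2.6250, -4.6000).
Then the next iterate is (a, b)₁ = (3.1250, -3.6000).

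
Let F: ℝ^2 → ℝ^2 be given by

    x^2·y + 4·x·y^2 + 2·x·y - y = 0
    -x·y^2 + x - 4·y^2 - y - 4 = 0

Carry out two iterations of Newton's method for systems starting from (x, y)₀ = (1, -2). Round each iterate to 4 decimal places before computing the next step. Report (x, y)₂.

At (1, -2): F = (12.0000, -21.0000).
Jacobian J = [[2·x·y + 4·y^2 + 2·y, x^2 + 8·x·y + 2·x - 1], [-y^2 + 1, -2·x·y - 8·y - 1]].
At the point, J = [[8.0000, -14.0000], [-3.0000, 19.0000]] (det J = 110.0000).
Solving J·Δ = −F gives Δ = (0.6000, 1.2000).
Then the next iterate is (x, y)₁ = (1.6000, -0.8000).
Round to (1.6000, -0.8000) and repeat: F = (0.2880, -5.1840), J = [[-1.6000, -5.4800], [0.3600, 7.9600]].
Δ = (-2.4264, 0.7610), so (x, y)₂ = (-0.8264, -0.0390).

(-0.8264, -0.0390)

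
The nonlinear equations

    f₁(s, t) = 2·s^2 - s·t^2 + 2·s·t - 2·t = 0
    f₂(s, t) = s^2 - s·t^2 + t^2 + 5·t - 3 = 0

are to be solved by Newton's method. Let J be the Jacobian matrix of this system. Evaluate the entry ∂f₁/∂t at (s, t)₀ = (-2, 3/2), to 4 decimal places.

∂f₁/∂t = -2·s·t + 2·s - 2.
At (-2, 3/2) this is 0.0000.

0.0000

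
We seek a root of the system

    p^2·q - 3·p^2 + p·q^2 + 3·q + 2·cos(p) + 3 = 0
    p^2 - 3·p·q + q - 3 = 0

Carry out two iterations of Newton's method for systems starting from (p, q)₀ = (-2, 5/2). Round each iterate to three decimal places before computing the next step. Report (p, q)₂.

At (-2, 5/2): F = (-4.83229, 18.500).
Jacobian J = [[2·p·q - 6·p + q^2 - 2·sin(p), p^2 + 2·p·q + 3], [2·p - 3·q, -3·p + 1]].
At the point, J = [[10.06859, -3.000], [-11.500, 7.000]] (det J = 35.98016).
Solving J·Δ = −F gives Δ = (-0.602, -3.632).
Then the next iterate is (p, q)₁ = (-2.602, -1.132).
Round to (-2.602, -1.132) and repeat: F = (-33.42141, -6.19799), J = [[23.81193, 15.66133], [-1.808, 8.806]].
Δ = (0.829, 0.874), so (p, q)₂ = (-1.773, -0.258).

(-1.773, -0.258)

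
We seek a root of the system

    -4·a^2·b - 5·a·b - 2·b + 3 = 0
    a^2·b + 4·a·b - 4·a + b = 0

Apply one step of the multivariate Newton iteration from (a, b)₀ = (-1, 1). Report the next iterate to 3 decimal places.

(-1.250, 2.250)

At (-1, 1): F = (2.000, 2.000).
Jacobian J = [[-8·a·b - 5·b, -4·a^2 - 5·a - 2], [2·a·b + 4·b - 4, a^2 + 4·a + 1]].
At the point, J = [[3.000, -1.000], [-2.000, -2.000]] (det J = -8.000).
Solving J·Δ = −F gives Δ = (-0.250, 1.250).
Then the next iterate is (a, b)₁ = (-1.250, 2.250).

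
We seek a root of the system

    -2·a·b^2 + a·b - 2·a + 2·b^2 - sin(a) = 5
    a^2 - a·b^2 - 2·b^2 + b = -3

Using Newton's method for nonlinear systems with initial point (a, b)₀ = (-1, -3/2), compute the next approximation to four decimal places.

At (-1, -3/2): F = (8.341471, 0.2500).
Jacobian J = [[-2·b^2 + b - cos(a) - 2, -4·a·b + a + 4·b], [2·a - b^2, -2·a·b - 4·b + 1]].
At the point, J = [[-8.540302, -13.0000], [-4.2500, 4.0000]] (det J = -89.411209).
Solving J·Δ = −F gives Δ = (0.4095, 0.3726).
Then the next iterate is (a, b)₁ = (-0.5905, -1.1274).

(-0.5905, -1.1274)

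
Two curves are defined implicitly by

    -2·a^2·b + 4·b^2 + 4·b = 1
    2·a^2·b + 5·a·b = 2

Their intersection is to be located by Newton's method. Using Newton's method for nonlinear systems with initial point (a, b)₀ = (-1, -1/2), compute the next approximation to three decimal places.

(-1.400, -0.600)

At (-1, -1/2): F = (-1.000, -0.500).
Jacobian J = [[-4·a·b, -2·a^2 + 8·b + 4], [4·a·b + 5·b, 2·a^2 + 5·a]].
At the point, J = [[-2.000, -2.000], [-0.500, -3.000]] (det J = 5.000).
Solving J·Δ = −F gives Δ = (-0.400, -0.100).
Then the next iterate is (a, b)₁ = (-1.400, -0.600).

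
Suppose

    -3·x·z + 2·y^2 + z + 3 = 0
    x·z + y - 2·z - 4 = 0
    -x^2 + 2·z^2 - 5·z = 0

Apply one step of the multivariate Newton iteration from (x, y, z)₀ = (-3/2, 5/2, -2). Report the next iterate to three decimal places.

(-1.459, 1.354, -0.779)

At (-3/2, 5/2, -2): F = (4.500, 5.500, 15.750).
Jacobian J = [[-3·z, 4·y, -3·x + 1], [z, 1, x - 2], [-2·x, 0, 4·z - 5]].
At the point, J = [[6.000, 10.000, 5.500], [-2.000, 1.000, -3.500], [3.000, 0.000, -13.000]] (det J = -459.500).
Solving J·Δ = −F gives Δ = (0.041, -1.146, 1.221).
Then the next iterate is (x, y, z)₁ = (-1.459, 1.354, -0.779).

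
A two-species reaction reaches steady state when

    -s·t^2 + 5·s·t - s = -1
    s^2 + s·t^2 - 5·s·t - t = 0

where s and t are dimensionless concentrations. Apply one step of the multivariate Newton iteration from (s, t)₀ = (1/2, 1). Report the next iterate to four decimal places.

At (1/2, 1): F = (2.5000, -2.7500).
Jacobian J = [[-t^2 + 5·t - 1, -2·s·t + 5·s], [2·s + t^2 - 5·t, 2·s·t - 5·s - 1]].
At the point, J = [[3.0000, 1.5000], [-3.0000, -2.5000]] (det J = -3.0000).
Solving J·Δ = −F gives Δ = (-0.7083, -0.2500).
Then the next iterate is (s, t)₁ = (-0.2083, 0.7500).

(-0.2083, 0.7500)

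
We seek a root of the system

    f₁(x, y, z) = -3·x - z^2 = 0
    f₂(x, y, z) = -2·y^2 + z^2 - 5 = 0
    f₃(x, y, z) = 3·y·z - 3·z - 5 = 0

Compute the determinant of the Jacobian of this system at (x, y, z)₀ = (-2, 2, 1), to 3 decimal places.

90.000

J = [[-3, 0, -2·z], [0, -4·y, 2·z], [0, 3·z, 3·y - 3]].
At the point, J = [[-3.000, 0.000, -2.000], [0.000, -8.000, 2.000], [0.000, 3.000, 3.000]].
det J = 90.000.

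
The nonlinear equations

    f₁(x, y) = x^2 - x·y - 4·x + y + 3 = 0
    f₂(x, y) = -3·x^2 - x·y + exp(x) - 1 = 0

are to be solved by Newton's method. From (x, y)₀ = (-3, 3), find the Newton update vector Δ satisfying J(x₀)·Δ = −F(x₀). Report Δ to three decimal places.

(1.853, -2.978)

At (-3, 3): F = (36.000, -18.95021).
Jacobian J = [[2·x - y - 4, -x + 1], [-6·x - y + exp(x), -x]].
At the point, J = [[-13.000, 4.000], [15.04979, 3.000]] (det J = -99.19915).
Solving J·Δ = −F gives Δ = (1.853, -2.978).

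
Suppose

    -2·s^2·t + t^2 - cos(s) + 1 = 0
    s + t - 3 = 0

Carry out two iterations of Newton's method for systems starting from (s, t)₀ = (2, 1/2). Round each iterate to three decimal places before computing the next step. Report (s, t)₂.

(3.047, -0.047)

At (2, 1/2): F = (-2.33385, -0.500).
Jacobian J = [[-4·s·t + sin(s), -2·s^2 + 2·t], [1, 1]].
At the point, J = [[-3.09070, -7.000], [1.000, 1.000]] (det J = 3.90930).
Solving J·Δ = −F gives Δ = (1.492, -0.992).
Then the next iterate is (s, t)₁ = (3.492, -0.492).
Round to (3.492, -0.492) and repeat: F = (14.18026, 0.000), J = [[6.52898, -25.37213], [1.000, 1.000]].
Δ = (-0.445, 0.445), so (s, t)₂ = (3.047, -0.047).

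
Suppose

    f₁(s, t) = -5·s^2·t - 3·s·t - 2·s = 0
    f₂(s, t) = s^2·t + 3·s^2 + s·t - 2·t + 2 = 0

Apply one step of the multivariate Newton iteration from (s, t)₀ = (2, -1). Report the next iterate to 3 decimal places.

(0.692, -1.211)

At (2, -1): F = (22.000, 10.000).
Jacobian J = [[-10·s·t - 3·t - 2, -5·s^2 - 3·s], [2·s·t + 6·s + t, s^2 + s - 2]].
At the point, J = [[21.000, -26.000], [7.000, 4.000]] (det J = 266.000).
Solving J·Δ = −F gives Δ = (-1.308, -0.211).
Then the next iterate is (s, t)₁ = (0.692, -1.211).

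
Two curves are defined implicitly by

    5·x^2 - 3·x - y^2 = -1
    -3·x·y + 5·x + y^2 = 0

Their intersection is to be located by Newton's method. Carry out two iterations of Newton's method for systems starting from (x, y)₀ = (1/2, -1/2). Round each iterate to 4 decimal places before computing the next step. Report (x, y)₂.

At (1/2, -1/2): F = (0.5000, 3.5000).
Jacobian J = [[10·x - 3, -2·y], [-3·y + 5, -3·x + 2·y]].
At the point, J = [[2.0000, 1.0000], [6.5000, -2.5000]] (det J = -11.5000).
Solving J·Δ = −F gives Δ = (-0.4130, 0.3261).
Then the next iterate is (x, y)₁ = (0.0870, -0.1739).
Round to (0.0870, -0.1739) and repeat: F = (0.746604, 0.510629), J = [[-2.1300, 0.3478], [5.5217, -0.6088]].
Δ = (-1.0135, -8.3536), so (x, y)₂ = (-0.9265, -8.5275).

(-0.9265, -8.5275)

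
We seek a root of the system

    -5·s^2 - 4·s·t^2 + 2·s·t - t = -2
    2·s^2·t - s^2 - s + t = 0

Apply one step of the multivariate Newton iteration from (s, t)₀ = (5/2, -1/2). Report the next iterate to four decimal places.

(1.3664, -0.2755)

At (5/2, -1/2): F = (-33.7500, -15.5000).
Jacobian J = [[-10·s - 4·t^2 + 2·t, -8·s·t + 2·s - 1], [4·s·t - 2·s - 1, 2·s^2 + 1]].
At the point, J = [[-27.0000, 14.0000], [-11.0000, 13.5000]] (det J = -210.5000).
Solving J·Δ = −F gives Δ = (-1.1336, 0.2245).
Then the next iterate is (s, t)₁ = (1.3664, -0.2755).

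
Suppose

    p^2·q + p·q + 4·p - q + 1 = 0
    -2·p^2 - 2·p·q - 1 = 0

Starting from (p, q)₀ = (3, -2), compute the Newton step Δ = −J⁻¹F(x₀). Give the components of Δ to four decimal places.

(-0.8851, 0.0135)

At (3, -2): F = (-9.0000, -7.0000).
Jacobian J = [[2·p·q + q + 4, p^2 + p - 1], [-4·p - 2·q, -2·p]].
At the point, J = [[-10.0000, 11.0000], [-8.0000, -6.0000]] (det J = 148.0000).
Solving J·Δ = −F gives Δ = (-0.8851, 0.0135).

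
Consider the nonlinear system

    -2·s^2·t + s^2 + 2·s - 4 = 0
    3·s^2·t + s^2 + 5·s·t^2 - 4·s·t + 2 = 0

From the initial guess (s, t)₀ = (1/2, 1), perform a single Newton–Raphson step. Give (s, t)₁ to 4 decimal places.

(2.1700, -2.1600)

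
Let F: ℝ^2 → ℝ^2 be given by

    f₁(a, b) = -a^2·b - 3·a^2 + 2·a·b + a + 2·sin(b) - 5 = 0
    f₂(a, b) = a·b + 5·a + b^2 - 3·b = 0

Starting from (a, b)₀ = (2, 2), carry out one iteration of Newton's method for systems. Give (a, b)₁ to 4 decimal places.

(1.2455, -0.2395)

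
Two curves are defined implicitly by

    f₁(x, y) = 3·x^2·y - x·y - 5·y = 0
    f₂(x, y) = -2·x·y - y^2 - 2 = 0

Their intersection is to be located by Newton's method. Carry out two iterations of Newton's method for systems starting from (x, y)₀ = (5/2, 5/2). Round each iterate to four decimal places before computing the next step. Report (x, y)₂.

(2.8940, -0.4057)

At (5/2, 5/2): F = (28.1250, -20.7500).
Jacobian J = [[6·x·y - y, 3·x^2 - x - 5], [-2·y, -2·x - 2·y]].
At the point, J = [[35.0000, 11.2500], [-5.0000, -10.0000]] (det J = -293.7500).
Solving J·Δ = −F gives Δ = (-0.1628, -1.9936).
Then the next iterate is (x, y)₁ = (2.3372, 0.5064).
Round to (2.3372, 0.5064) and repeat: F = (4.583078, -4.623557), J = [[6.594948, 9.050312], [-1.0128, -5.6872]].
Δ = (0.5568, -0.9121), so (x, y)₂ = (2.8940, -0.4057).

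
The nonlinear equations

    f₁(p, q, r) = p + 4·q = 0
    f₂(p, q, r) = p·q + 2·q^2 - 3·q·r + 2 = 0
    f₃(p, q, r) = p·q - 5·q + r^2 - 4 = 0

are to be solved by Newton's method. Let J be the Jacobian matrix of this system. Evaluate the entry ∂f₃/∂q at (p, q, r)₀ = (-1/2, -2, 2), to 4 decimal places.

-5.5000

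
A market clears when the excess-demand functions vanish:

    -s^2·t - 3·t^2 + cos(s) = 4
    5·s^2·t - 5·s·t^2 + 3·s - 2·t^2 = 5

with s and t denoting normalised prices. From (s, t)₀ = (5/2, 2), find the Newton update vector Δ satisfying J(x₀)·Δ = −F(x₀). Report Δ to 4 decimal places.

At (5/2, 2): F = (-29.301144, 7.0000).
Jacobian J = [[-2·s·t - sin(s), -s^2 - 6·t], [10·s·t - 5·t^2 + 3, 5·s^2 - 10·s·t - 4·t]].
At the point, J = [[-10.598472, -18.2500], [33.0000, -26.7500]] (det J = 885.759130).
Solving J·Δ = −F gives Δ = (-1.0291, -1.0079).

(-1.0291, -1.0079)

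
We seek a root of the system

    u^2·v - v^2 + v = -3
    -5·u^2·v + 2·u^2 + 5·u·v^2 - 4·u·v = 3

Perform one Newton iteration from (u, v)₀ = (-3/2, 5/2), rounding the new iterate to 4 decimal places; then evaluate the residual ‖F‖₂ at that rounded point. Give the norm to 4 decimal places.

17.4504

At (-3/2, 5/2): F = (4.8750, -58.5000).
Jacobian J = [[2·u·v, u^2 - 2·v + 1], [-10·u·v + 4·u + 5·v^2 - 4·v, -5·u^2 + 10·u·v - 4·u]].
At the point, J = [[-7.5000, -1.7500], [52.7500, -42.7500]] (det J = 412.9375).
Solving J·Δ = −F gives Δ = (0.7526, -0.4398).
Then the next iterate is (u, v)₁ = (-0.7474, 2.0602).
Re-evaluating at (-0.7474, 2.0602): F = (1.966618, -17.339233), so ‖F‖₂ = 17.4504.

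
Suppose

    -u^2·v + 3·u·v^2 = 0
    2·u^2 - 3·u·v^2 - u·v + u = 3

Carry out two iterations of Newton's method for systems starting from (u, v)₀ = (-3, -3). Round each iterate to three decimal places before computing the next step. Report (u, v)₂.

At (-3, -3): F = (-54.000, 84.000).
Jacobian J = [[-2·u·v + 3·v^2, -u^2 + 6·u·v], [4·u - 3·v^2 - v + 1, -6·u·v - u]].
At the point, J = [[9.000, 45.000], [-35.000, -51.000]] (det J = 1116.000).
Solving J·Δ = −F gives Δ = (0.919, 1.016).
Then the next iterate is (u, v)₁ = (-2.081, -1.984).
Round to (-2.081, -1.984) and repeat: F = (-15.98221, 24.02546), J = [[3.55136, 20.44166], [-17.14877, -22.69122]].
Δ = (0.476, 0.699), so (u, v)₂ = (-1.605, -1.285).

(-1.605, -1.285)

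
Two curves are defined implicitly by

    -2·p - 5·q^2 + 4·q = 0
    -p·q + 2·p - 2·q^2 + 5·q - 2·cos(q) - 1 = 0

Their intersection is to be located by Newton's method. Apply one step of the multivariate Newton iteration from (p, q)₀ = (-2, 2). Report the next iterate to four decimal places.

(11.9067, -0.2383)

At (-2, 2): F = (-8.0000, 1.832294).
Jacobian J = [[-2, -10·q + 4], [-q + 2, -p - 4·q + 2·sin(q) + 5]].
At the point, J = [[-2.0000, -16.0000], [0.0000, 0.818595]] (det J = -1.637190).
Solving J·Δ = −F gives Δ = (13.9067, -2.2383).
Then the next iterate is (p, q)₁ = (11.9067, -0.2383).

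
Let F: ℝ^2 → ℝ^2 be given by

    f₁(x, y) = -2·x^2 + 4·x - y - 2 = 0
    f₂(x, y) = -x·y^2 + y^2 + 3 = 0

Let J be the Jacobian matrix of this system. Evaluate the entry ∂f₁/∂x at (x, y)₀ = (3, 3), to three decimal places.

∂f₁/∂x = -4·x + 4.
At (3, 3) this is -8.000.

-8.000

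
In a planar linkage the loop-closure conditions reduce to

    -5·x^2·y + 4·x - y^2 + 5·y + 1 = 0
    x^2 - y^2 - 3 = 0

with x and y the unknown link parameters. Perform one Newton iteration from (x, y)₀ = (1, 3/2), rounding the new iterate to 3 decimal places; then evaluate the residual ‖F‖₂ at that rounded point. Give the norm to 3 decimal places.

At (1, 3/2): F = (2.750, -4.250).
Jacobian J = [[-10·x·y + 4, -5·x^2 - 2·y + 5], [2·x, -2·y]].
At the point, J = [[-11.000, -3.000], [2.000, -3.000]] (det J = 39.000).
Solving J·Δ = −F gives Δ = (0.538, -1.058).
Then the next iterate is (x, y)₁ = (1.538, 0.442).
Re-evaluating at (1.538, 0.442): F = (3.93900, -0.82992), so ‖F‖₂ = 4.025.

4.025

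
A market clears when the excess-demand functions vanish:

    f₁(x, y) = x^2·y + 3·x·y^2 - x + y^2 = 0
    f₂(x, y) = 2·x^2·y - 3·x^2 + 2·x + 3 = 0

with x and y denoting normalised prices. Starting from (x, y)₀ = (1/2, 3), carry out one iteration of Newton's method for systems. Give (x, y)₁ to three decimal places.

(-0.489, 3.389)

At (1/2, 3): F = (22.750, 4.750).
Jacobian J = [[2·x·y + 3·y^2 - 1, x^2 + 6·x·y + 2·y], [4·x·y - 6·x + 2, 2·x^2]].
At the point, J = [[29.000, 15.250], [5.000, 0.500]] (det J = -61.750).
Solving J·Δ = −F gives Δ = (-0.989, 0.389).
Then the next iterate is (x, y)₁ = (-0.489, 3.389).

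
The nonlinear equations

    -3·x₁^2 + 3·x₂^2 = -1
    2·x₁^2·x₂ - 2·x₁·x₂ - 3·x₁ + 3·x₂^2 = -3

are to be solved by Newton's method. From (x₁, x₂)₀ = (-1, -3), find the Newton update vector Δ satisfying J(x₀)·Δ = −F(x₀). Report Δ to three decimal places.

At (-1, -3): F = (25.000, 21.000).
Jacobian J = [[-6·x₁, 6·x₂], [4·x₁·x₂ - 2·x₂ - 3, 2·x₁^2 - 2·x₁ + 6·x₂]].
At the point, J = [[6.000, -18.000], [15.000, -14.000]] (det J = 186.000).
Solving J·Δ = −F gives Δ = (-0.151, 1.339).

(-0.151, 1.339)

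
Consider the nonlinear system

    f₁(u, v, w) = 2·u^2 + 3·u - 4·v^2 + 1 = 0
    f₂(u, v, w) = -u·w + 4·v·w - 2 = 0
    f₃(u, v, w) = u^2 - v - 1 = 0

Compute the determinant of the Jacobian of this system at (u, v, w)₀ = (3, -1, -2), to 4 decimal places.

J = [[4·u + 3, -8·v, 0], [-w, 4·w, -u + 4·v], [2·u, -1, 0]].
At the point, J = [[15.0000, 8.0000, 0.0000], [2.0000, -8.0000, -7.0000], [6.0000, -1.0000, 0.0000]].
det J = -441.0000.

-441.0000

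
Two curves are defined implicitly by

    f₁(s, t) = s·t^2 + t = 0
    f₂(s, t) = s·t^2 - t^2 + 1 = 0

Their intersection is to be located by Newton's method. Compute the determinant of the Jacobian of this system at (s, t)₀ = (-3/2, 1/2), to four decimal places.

-0.5000

J = [[t^2, 2·s·t + 1], [t^2, 2·s·t - 2·t]].
At the point, J = [[0.2500, -0.5000], [0.2500, -2.5000]].
det J = -0.5000.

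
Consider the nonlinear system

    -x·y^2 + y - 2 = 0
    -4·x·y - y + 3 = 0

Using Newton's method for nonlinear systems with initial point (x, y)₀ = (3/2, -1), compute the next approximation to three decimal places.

(0.556, -0.111)

At (3/2, -1): F = (-4.500, 10.000).
Jacobian J = [[-y^2, -2·x·y + 1], [-4·y, -4·x - 1]].
At the point, J = [[-1.000, 4.000], [4.000, -7.000]] (det J = -9.000).
Solving J·Δ = −F gives Δ = (-0.944, 0.889).
Then the next iterate is (x, y)₁ = (0.556, -0.111).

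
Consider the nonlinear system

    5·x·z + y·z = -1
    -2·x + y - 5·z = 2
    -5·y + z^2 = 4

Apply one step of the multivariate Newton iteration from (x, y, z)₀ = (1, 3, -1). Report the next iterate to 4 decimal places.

At (1, 3, -1): F = (-7.0000, 4.0000, -18.0000).
Jacobian J = [[5·z, z, 5·x + y], [-2, 1, -5], [0, -5, 2·z]].
At the point, J = [[-5.0000, -1.0000, 8.0000], [-2.0000, 1.0000, -5.0000], [0.0000, -5.0000, -2.0000]] (det J = 219.0000).
Solving J·Δ = −F gives Δ = (-0.3425, -3.6804, 0.2009).
Then the next iterate is (x, y, z)₁ = (0.6575, -0.6804, -0.7991).

(0.6575, -0.6804, -0.7991)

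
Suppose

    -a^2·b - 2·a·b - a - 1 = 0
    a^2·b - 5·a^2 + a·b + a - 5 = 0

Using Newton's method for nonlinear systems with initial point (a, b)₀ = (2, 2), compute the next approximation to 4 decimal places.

(0.6533, 1.8133)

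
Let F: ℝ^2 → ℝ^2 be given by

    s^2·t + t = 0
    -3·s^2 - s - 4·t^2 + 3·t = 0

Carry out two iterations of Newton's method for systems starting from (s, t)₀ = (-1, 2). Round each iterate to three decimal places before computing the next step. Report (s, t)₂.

(1.053, 1.108)

At (-1, 2): F = (4.000, -12.000).
Jacobian J = [[2·s·t, s^2 + 1], [-6·s - 1, -8·t + 3]].
At the point, J = [[-4.000, 2.000], [5.000, -13.000]] (det J = 42.000).
Solving J·Δ = −F gives Δ = (0.667, -0.667).
Then the next iterate is (s, t)₁ = (-0.333, 1.333).
Round to (-0.333, 1.333) and repeat: F = (1.48082, -3.10822), J = [[-0.88778, 1.11089], [0.998, -7.664]].
Δ = (1.386, -0.225), so (s, t)₂ = (1.053, 1.108).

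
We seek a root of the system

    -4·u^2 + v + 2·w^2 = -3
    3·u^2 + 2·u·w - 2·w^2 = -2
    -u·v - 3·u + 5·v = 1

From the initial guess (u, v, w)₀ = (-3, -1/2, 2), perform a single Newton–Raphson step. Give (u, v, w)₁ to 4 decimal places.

(-1.7214, -0.6004, 1.3643)

At (-3, -1/2, 2): F = (-25.5000, 9.0000, 4.0000).
Jacobian J = [[-8·u, 1, 4·w], [6·u + 2·w, 0, 2·u - 4·w], [-v - 3, -u + 5, 0]].
At the point, J = [[24.0000, 1.0000, 8.0000], [-14.0000, 0.0000, -14.0000], [-2.5000, 8.0000, 0.0000]] (det J = 1827.0000).
Solving J·Δ = −F gives Δ = (1.2786, -0.1004, -0.6357).
Then the next iterate is (u, v, w)₁ = (-1.7214, -0.6004, 1.3643).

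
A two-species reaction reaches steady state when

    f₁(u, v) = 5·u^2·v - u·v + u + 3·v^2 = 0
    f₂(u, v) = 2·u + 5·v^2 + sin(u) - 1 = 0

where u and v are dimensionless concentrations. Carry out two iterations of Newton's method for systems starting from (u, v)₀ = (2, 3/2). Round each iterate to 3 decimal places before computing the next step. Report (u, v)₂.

At (2, 3/2): F = (35.750, 15.15930).
Jacobian J = [[10·u·v - v + 1, 5·u^2 - u + 6·v], [cos(u) + 2, 10·v]].
At the point, J = [[29.500, 27.000], [1.58385, 15.000]] (det J = 399.73596).
Solving J·Δ = −F gives Δ = (-0.318, -0.977).
Then the next iterate is (u, v)₁ = (1.682, 0.523).
Round to (1.682, 0.523) and repeat: F = (9.02106, 4.72547), J = [[9.27386, 15.60162], [1.88903, 5.230]].
Δ = (1.395, -1.407), so (u, v)₂ = (3.077, -0.884).

(3.077, -0.884)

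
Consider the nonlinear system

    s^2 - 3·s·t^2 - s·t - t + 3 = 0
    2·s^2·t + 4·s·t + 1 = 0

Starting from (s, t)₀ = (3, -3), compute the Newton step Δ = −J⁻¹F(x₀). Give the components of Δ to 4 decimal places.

(-1.4731, 0.6097)

At (3, -3): F = (-57.0000, -89.0000).
Jacobian J = [[2·s - 3·t^2 - t, -6·s·t - s - 1], [4·s·t + 4·t, 2·s^2 + 4·s]].
At the point, J = [[-18.0000, 50.0000], [-48.0000, 30.0000]] (det J = 1860.0000).
Solving J·Δ = −F gives Δ = (-1.4731, 0.6097).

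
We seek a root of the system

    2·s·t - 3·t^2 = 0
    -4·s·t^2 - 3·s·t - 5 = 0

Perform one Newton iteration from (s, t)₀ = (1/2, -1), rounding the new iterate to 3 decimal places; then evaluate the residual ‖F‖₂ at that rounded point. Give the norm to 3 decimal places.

At (1/2, -1): F = (-4.000, -5.500).
Jacobian J = [[2·t, 2·s - 6·t], [-4·t^2 - 3·t, -8·s·t - 3·s]].
At the point, J = [[-2.000, 7.000], [-1.000, 2.500]] (det J = 2.000).
Solving J·Δ = −F gives Δ = (-14.250, -3.500).
Then the next iterate is (s, t)₁ = (-13.750, -4.500).
Re-evaluating at (-13.750, -4.500): F = (63.000, 923.125), so ‖F‖₂ = 925.272.

925.272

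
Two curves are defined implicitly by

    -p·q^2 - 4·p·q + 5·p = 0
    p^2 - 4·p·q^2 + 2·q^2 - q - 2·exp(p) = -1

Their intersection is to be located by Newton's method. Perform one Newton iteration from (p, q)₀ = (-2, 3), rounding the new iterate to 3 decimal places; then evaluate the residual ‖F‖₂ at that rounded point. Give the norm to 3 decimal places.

At (-2, 3): F = (32.000, 91.72933).
Jacobian J = [[-q^2 - 4·q + 5, -2·p·q - 4·p], [2·p - 4·q^2 - 2·exp(p), -8·p·q + 4·q - 1]].
At the point, J = [[-16.000, 20.000], [-40.27067, 59.000]] (det J = -138.58659).
Solving J·Δ = −F gives Δ = (0.385, -1.292).
Then the next iterate is (p, q)₁ = (-1.615, 1.708).
Re-evaluating at (-1.615, 1.708): F = (7.67006, 26.18250), so ‖F‖₂ = 27.283.

27.283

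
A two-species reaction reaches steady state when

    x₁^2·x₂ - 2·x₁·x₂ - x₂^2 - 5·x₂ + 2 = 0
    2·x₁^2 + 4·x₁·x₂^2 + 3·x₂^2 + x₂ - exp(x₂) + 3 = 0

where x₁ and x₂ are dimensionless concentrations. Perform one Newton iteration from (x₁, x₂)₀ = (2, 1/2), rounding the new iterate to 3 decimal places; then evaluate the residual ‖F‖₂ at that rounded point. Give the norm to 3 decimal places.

At (2, 1/2): F = (-0.750, 12.60128).
Jacobian J = [[2·x₁·x₂ - 2·x₂, x₁^2 - 2·x₁ - 2·x₂ - 5], [4·x₁ + 4·x₂^2, 8·x₁·x₂ + 6·x₂ - exp(x₂) + 1]].
At the point, J = [[1.000, -6.000], [9.000, 10.35128]] (det J = 64.35128).
Solving J·Δ = −F gives Δ = (-1.054, -0.301).
Then the next iterate is (x₁, x₂)₁ = (0.946, 0.199).
Re-evaluating at (0.946, 0.199): F = (0.76698, 4.03730), so ‖F‖₂ = 4.110.

4.110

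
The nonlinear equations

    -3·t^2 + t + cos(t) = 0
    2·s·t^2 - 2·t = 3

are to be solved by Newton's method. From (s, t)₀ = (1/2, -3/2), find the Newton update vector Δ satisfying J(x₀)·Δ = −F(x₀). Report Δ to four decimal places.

(0.3264, 0.7437)

At (1/2, -3/2): F = (-8.179263, 2.2500).
Jacobian J = [[0, -6·t - sin(t) + 1], [2·t^2, 4·s·t - 2]].
At the point, J = [[0.0000, 10.997495], [4.5000, -5.0000]] (det J = -49.488727).
Solving J·Δ = −F gives Δ = (0.3264, 0.7437).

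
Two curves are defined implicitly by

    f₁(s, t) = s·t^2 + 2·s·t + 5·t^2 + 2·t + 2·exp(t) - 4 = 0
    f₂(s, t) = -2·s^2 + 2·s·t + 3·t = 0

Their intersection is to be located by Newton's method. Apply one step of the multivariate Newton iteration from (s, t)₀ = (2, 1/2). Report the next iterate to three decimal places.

At (2, 1/2): F = (4.04744, -4.500).
Jacobian J = [[t^2 + 2·t, 2·s·t + 2·s + 10·t + 2·exp(t) + 2], [-4·s + 2·t, 2·s + 3]].
At the point, J = [[1.250, 16.29744], [-7.000, 7.000]] (det J = 122.83210).
Solving J·Δ = −F gives Δ = (-0.828, -0.185).
Then the next iterate is (s, t)₁ = (1.172, 0.315).

(1.172, 0.315)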